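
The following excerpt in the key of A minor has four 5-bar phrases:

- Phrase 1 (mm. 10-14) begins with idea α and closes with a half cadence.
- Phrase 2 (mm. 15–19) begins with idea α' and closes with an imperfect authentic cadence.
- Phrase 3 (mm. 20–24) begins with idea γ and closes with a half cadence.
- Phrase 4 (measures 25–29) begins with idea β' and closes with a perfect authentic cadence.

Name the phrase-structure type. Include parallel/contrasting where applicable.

contrasting double period

Four phrases in two halves: the first half (measures 10–19) ends with an imperfect authentic cadence, the second (mm. 20–29) with a perfect authentic cadence — a large antecedent–consequent pair, i.e. a double period.
Phrase 3 begins with different material from phrase 1, making it contrasting.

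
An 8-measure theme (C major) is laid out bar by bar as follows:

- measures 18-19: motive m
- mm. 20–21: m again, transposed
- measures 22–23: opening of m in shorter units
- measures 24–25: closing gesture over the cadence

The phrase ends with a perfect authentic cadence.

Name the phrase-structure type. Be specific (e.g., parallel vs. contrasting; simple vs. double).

Basic idea (bars 18–19) + its repetition (bars 20-21) form the presentation; fragmentation and cadence (bars 22–25) form the continuation — the 8-bar whole is a sentence.

sentence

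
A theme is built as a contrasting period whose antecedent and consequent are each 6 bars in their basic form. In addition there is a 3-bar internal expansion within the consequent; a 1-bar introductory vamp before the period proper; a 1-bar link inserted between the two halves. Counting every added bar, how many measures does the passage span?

17 measures

Basic contrasting period: 6 + 6 = 12 bars.
12 (basic form) + 3 (internal expansion) + 1 (introduction) + 1 (link) = 17.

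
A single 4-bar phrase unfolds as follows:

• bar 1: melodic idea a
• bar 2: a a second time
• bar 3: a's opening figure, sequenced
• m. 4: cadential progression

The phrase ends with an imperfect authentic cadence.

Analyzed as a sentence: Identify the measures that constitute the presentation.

The presentation of a sentence is the basic idea (measure 1) plus its repetition (m. 2); the presentation is therefore measures 1–2.

measures 1–2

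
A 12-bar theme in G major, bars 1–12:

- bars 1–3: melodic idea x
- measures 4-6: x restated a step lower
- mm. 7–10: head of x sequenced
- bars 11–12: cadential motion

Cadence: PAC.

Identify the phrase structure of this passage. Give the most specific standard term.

Basic idea (mm. 1–3) + its repetition (mm. 4–6) form the presentation; fragmentation and cadence (mm. 7-12) form the continuation — the 12-bar whole is a sentence.

sentence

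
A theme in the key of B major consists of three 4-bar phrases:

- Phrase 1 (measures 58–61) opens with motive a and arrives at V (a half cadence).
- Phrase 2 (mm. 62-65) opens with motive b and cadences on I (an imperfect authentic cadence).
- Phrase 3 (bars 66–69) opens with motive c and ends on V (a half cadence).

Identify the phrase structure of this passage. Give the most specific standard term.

phrase group

The final phrase closes with a half cadence, which is not stronger than the preceding imperfect authentic cadence; the 3 phrases lack an overall antecedent–consequent design and so form a phrase group.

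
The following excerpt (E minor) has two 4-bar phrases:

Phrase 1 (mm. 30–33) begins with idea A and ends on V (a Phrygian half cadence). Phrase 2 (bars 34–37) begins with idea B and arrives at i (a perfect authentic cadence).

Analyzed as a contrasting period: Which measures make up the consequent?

The antecedent is the phrase ending with the weaker cadence (Phrygian half cadence, phrase 1) and the consequent the one ending more conclusively (perfect authentic cadence, phrase 2); the consequent is mm. 34-37.

measures 34–37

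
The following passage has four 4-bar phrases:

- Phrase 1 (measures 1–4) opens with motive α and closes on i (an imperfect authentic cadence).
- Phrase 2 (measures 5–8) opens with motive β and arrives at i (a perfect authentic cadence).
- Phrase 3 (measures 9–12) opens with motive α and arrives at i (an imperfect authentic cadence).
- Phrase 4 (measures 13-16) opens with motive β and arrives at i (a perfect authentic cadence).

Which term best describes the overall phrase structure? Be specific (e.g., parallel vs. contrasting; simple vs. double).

The cadence pattern IAC–PAC–IAC–PAC is weak–strong twice, and phrases 3–4 restate phrases 1–2: a period heard twice, not a double period (which would end weakly at phrase 2).

repeated period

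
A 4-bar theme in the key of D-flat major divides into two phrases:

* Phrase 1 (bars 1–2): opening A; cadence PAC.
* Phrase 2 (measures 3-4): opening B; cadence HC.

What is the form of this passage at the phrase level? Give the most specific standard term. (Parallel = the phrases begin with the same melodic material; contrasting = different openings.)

The second phrase closes with a half cadence, which is not stronger than the first phrase's perfect authentic cadence; without a weak→strong cadential pair there is no antecedent–consequent relationship, so this is a phrase group rather than a period.

phrase group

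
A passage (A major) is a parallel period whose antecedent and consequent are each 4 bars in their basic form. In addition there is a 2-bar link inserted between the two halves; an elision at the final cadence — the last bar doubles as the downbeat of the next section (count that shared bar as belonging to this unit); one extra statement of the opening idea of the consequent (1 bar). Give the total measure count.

Basic parallel period: 4 + 4 = 8 bars.
8 (basic form) + 2 (link) + 1 (extra statement) = 11.
The elision shares a bar with the next section but does not change this unit's count.

11 measures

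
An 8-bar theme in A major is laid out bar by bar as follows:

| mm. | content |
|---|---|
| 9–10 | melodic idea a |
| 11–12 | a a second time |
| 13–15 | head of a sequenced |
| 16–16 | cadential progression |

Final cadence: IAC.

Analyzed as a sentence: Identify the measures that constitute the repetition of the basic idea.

The presentation of a sentence is the basic idea (measures 9-10) plus its repetition (measures 11–12); the repetition of the basic idea is therefore measures 11–12.

measures 11–12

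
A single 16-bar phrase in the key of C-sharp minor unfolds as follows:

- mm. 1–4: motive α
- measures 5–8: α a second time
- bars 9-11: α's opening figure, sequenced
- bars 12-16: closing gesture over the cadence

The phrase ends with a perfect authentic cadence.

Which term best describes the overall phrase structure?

Basic idea (measures 1–4) + its repetition (mm. 5–8) form the presentation; fragmentation and cadence (measures 9–16) form the continuation — the 16-bar whole is a sentence.

sentence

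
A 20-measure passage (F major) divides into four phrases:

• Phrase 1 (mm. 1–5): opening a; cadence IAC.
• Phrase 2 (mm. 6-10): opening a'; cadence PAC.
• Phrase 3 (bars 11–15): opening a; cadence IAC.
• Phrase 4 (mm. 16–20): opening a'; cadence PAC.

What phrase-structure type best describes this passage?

repeated period

The cadence pattern IAC–PAC–IAC–PAC is weak–strong twice, and phrases 3–4 restate phrases 1–2: a period heard twice, not a double period (which would end weakly at phrase 2).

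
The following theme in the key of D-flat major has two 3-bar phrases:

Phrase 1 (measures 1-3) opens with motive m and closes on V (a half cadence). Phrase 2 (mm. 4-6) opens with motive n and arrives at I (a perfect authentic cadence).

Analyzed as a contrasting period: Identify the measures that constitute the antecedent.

measures 1–3

The antecedent is the phrase ending with the weaker cadence (half cadence, phrase 1) and the consequent the one ending more conclusively (perfect authentic cadence, phrase 2); the antecedent is mm. 1–3.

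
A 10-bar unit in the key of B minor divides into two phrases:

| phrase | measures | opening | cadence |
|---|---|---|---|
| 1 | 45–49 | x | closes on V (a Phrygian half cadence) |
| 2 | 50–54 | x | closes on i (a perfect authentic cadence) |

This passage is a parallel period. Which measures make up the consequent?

measures 50–54

The antecedent is the phrase ending with the weaker cadence (Phrygian half cadence, phrase 1) and the consequent the one ending more conclusively (perfect authentic cadence, phrase 2); the consequent is mm. 50–54.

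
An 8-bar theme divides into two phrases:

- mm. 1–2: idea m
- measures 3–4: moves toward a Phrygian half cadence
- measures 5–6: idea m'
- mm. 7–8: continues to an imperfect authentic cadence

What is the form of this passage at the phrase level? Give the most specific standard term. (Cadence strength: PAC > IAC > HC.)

Phrase 1 ends with a Phrygian half cadence (weaker) and phrase 2 with an imperfect authentic cadence (stronger): antecedent + consequent = a period.
The two phrases open with the same material (m / m'), so the period is parallel.

parallel period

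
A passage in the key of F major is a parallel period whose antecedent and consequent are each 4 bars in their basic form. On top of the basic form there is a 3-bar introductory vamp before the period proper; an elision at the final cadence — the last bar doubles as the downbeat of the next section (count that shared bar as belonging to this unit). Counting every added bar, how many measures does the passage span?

Basic parallel period: 4 + 4 = 8 bars.
8 (basic form) + 3 (introduction) = 11.
The elision shares a bar with the next section but does not change this unit's count.

11 measures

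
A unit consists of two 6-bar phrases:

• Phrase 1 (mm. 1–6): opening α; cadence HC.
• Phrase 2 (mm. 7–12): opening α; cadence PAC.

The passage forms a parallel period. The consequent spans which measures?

The antecedent is the phrase ending with the weaker cadence (half cadence, phrase 1) and the consequent the one ending more conclusively (perfect authentic cadence, phrase 2); the consequent is mm. 7–12.

measures 7–12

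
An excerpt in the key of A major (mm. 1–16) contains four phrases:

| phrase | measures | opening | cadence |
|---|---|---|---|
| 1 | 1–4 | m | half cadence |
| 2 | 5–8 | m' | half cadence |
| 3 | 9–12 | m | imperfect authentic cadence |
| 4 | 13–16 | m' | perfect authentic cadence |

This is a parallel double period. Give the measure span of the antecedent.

In a double period the first pair of phrases (ending half cadence) is the large antecedent and the second pair (ending perfect authentic cadence) is the large consequent; the antecedent is measures 1–8.

measures 1–8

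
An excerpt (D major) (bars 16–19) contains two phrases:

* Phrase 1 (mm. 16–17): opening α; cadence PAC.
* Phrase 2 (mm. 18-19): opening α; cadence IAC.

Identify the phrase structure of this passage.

The second phrase closes with an imperfect authentic cadence, which is not stronger than the first phrase's perfect authentic cadence; without a weak→strong cadential pair there is no antecedent–consequent relationship, so this is a phrase group rather than a period.

phrase group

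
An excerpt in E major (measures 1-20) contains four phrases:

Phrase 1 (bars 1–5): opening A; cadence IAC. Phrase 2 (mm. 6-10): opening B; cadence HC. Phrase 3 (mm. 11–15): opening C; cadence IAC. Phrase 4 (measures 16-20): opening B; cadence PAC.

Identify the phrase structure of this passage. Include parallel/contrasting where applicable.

contrasting double period

Four phrases in two halves: the first half (measures 1–10) ends with a half cadence, the second (bars 11–20) with a perfect authentic cadence — a large antecedent–consequent pair, i.e. a double period.
Phrase 3 begins with different material from phrase 1, making it contrasting.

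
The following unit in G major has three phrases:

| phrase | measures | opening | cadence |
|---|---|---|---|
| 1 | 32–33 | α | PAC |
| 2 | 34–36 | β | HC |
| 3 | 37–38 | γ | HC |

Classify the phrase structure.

The final phrase closes with a half cadence, which is not stronger than the preceding half cadence; the 3 phrases lack an overall antecedent–consequent design and so form a phrase group.

phrase group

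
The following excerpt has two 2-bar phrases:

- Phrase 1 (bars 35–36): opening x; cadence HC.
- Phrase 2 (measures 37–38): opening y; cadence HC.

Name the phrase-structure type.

phrase group

The second phrase closes with a half cadence, which is not stronger than the first phrase's half cadence; without a weak→strong cadential pair there is no antecedent–consequent relationship, so this is a phrase group rather than a period.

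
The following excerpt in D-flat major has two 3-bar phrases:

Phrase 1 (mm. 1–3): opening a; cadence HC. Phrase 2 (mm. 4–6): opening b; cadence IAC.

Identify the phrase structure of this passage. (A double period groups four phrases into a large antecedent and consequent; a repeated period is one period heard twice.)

contrasting period

Phrase 1 ends with a half cadence (weaker) and phrase 2 with an imperfect authentic cadence (stronger): antecedent + consequent = a period.
The two phrases open with different material (a / b), so the period is contrasting.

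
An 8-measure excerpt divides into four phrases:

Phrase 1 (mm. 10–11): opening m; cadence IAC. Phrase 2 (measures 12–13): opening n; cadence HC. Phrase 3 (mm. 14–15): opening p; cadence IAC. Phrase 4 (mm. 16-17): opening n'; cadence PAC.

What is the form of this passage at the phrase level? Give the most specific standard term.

Four phrases in two halves: the first half (mm. 10–13) ends with a half cadence, the second (mm. 14–17) with a perfect authentic cadence — a large antecedent–consequent pair, i.e. a double period.
Phrase 3 begins with different material from phrase 1, making it contrasting.

contrasting double period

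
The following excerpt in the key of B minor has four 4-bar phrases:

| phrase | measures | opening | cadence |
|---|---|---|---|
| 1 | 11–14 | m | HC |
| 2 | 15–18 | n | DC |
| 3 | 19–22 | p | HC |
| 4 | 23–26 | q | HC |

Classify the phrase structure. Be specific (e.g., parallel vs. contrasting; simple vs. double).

Phrase 4 ends with a half cadence, no stronger than phrase 2's deceptive cadence, so the four phrases do not form a double period; nor do phrases 3–4 duplicate 1–2, so it is not a repeated period. With no phrase reaching a conclusive cadence, the passage is a phrase group.

phrase group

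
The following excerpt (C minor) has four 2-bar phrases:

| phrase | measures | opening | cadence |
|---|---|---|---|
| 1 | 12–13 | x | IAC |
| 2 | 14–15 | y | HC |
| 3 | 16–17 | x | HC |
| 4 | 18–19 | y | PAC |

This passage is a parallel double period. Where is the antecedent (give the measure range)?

measures 12–15

In a double period the four phrases pair into a large antecedent (phrases 1–2, ending half cadence) and a large consequent (phrases 3–4, ending perfect authentic cadence). The antecedent spans mm. 12–15.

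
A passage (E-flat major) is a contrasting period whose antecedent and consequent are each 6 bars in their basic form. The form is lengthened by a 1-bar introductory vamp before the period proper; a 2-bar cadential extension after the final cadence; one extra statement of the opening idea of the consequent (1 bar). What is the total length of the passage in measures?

16 measures

Basic contrasting period: 6 + 6 = 12 bars.
12 (basic form) + 1 (introduction) + 2 (cadential extension) + 1 (extra statement) = 16.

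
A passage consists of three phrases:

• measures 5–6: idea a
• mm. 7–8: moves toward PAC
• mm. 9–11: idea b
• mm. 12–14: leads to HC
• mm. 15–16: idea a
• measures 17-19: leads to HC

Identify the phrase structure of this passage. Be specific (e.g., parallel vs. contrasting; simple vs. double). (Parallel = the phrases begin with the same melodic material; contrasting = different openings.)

phrase group

The final phrase closes with a half cadence, which is not stronger than the preceding half cadence; the 3 phrases lack an overall antecedent–consequent design and so form a phrase group.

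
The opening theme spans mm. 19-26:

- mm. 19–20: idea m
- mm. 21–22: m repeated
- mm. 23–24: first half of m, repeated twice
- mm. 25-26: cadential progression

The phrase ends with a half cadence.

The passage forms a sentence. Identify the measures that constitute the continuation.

After the presentation (mm. 19–22), the continuation covers the fragmentation through the cadence: measures 23–26.

measures 23–26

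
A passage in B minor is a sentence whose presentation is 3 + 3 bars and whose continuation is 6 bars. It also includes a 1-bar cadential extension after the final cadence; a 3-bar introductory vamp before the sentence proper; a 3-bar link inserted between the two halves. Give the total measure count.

Basic sentence: 3 + 3 + 6 = 12 bars.
12 (basic form) + 1 (cadential extension) + 3 (introduction) + 3 (link) = 19.

19 measures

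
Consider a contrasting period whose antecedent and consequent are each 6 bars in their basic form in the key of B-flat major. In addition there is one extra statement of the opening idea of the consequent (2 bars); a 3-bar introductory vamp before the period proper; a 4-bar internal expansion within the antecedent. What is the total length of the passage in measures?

21 measures

Basic contrasting period: 6 + 6 = 12 bars.
12 (basic form) + 2 (extra statement) + 3 (introduction) + 4 (internal expansion) = 21.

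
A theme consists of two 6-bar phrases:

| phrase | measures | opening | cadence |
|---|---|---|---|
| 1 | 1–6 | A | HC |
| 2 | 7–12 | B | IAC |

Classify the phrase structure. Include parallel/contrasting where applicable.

Phrase 1 ends with a half cadence (weaker) and phrase 2 with an imperfect authentic cadence (stronger): antecedent + consequent = a period.
The two phrases open with different material (A / B), so the period is contrasting.

contrasting period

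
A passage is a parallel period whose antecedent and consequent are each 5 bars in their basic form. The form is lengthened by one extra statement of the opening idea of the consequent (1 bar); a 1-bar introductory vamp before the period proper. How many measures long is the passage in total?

12 measures

Basic parallel period: 5 + 5 = 10 bars.
10 (basic form) + 1 (extra statement) + 1 (introduction) = 12.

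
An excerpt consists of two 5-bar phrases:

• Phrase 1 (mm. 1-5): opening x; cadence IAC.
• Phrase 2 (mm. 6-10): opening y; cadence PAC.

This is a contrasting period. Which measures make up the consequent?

The phrase ending with the weaker cadence (imperfect authentic cadence) is the antecedent; the one ending more conclusively (perfect authentic cadence) is the consequent. The consequent is measures 6–10.

measures 6–10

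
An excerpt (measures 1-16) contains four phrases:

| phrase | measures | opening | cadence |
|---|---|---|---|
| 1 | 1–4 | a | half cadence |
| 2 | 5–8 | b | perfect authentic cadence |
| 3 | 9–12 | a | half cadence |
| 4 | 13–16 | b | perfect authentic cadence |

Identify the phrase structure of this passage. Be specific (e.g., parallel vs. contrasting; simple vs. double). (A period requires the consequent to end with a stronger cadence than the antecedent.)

The cadence pattern HC–PAC–HC–PAC is weak–strong twice, and phrases 3–4 restate phrases 1–2: a period heard twice, not a double period (which would end weakly at phrase 2).

repeated period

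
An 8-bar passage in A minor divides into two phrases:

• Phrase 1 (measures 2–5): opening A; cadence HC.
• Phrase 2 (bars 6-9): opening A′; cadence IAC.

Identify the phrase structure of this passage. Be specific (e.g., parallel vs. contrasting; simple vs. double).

Phrase 1 ends with a half cadence (weaker) and phrase 2 with an imperfect authentic cadence (stronger): antecedent + consequent = a period.
The two phrases open with the same material (A / A′), so the period is parallel.

parallel period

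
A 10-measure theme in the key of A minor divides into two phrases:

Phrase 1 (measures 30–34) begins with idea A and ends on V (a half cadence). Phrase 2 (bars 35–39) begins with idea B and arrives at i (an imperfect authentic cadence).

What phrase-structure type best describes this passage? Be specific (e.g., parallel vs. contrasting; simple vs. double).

contrasting period

Phrase 1 ends with a half cadence (weaker) and phrase 2 with an imperfect authentic cadence (stronger): antecedent + consequent = a period.
The two phrases open with different material (A / B), so the period is contrasting.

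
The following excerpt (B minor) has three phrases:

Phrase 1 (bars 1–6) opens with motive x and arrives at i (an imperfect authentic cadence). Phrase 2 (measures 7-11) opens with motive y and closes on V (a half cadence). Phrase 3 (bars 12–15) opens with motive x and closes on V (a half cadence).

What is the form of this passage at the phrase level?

The final phrase closes with a half cadence, which is not stronger than the preceding half cadence; the 3 phrases lack an overall antecedent–consequent design and so form a phrase group.

phrase group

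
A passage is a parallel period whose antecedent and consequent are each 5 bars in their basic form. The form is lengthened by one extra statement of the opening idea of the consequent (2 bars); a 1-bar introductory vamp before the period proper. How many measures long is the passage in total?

Basic parallel period: 5 + 5 = 10 bars.
10 (basic form) + 2 (extra statement) + 1 (introduction) = 13.

13 measures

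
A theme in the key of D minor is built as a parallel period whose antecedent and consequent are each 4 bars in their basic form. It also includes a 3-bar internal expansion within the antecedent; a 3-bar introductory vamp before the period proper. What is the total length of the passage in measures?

14 measures

Basic parallel period: 4 + 4 = 8 bars.
8 (basic form) + 3 (internal expansion) + 3 (introduction) = 14.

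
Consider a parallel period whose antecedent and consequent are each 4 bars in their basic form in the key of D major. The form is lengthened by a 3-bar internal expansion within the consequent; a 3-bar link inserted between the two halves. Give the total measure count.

Basic parallel period: 4 + 4 = 8 bars.
8 (basic form) + 3 (internal expansion) + 3 (link) = 14.

14 measures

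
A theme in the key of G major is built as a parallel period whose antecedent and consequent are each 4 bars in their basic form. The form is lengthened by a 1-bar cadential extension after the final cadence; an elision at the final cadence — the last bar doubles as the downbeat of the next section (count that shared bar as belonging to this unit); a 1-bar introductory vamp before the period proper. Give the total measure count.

Basic parallel period: 4 + 4 = 8 bars.
8 (basic form) + 1 (cadential extension) + 1 (introduction) = 10.
The elision shares a bar with the next section but does not change this unit's count.

10 measures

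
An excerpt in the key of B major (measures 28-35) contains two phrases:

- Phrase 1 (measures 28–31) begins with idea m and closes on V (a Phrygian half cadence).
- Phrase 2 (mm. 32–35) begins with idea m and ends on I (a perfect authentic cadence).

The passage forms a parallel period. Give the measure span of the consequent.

measures 32–35

The phrase ending with the weaker cadence (Phrygian half cadence) is the antecedent; the one ending more conclusively (perfect authentic cadence) is the consequent. The consequent is measures 32–35.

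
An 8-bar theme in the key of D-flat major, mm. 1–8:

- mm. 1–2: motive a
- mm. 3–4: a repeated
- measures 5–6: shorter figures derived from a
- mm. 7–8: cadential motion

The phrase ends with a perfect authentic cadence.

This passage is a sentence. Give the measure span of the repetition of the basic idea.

The presentation of a sentence is the basic idea (bars 1–2) plus its repetition (measures 3-4); the repetition of the basic idea is therefore bars 3–4.

measures 3–4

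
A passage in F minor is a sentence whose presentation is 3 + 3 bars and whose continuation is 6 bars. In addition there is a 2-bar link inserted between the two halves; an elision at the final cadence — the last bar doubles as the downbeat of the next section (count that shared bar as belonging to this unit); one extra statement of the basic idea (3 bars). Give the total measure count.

Basic sentence: 3 + 3 + 6 = 12 bars.
12 (basic form) + 2 (link) + 3 (extra statement) = 17.
The elision shares a bar with the next section but does not change this unit's count.

17 measures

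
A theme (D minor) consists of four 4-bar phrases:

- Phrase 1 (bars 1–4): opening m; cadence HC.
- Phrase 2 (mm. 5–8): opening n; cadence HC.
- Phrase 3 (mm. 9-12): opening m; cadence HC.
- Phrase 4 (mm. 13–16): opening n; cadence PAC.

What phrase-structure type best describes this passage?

parallel double period

Four phrases in two halves: the first half (bars 1–8) ends with a half cadence, the second (bars 9-16) with a perfect authentic cadence — a large antecedent–consequent pair, i.e. a double period.
Phrase 3 begins with the same material as phrase 1, making it parallel.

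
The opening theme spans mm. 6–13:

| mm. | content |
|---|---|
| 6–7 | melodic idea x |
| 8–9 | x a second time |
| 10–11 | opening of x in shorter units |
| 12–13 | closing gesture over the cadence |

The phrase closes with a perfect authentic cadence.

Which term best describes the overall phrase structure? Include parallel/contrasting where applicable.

sentence

Basic idea (mm. 6-7) + its repetition (bars 8–9) form the presentation; fragmentation and cadence (mm. 10–13) form the continuation — the 8-bar whole is a sentence.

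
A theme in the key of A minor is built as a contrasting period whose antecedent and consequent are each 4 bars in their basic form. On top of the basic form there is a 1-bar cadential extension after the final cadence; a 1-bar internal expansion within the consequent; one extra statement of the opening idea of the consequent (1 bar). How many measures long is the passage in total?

Basic contrasting period: 4 + 4 = 8 bars.
8 (basic form) + 1 (cadential extension) + 1 (internal expansion) + 1 (extra statement) = 11.

11 measures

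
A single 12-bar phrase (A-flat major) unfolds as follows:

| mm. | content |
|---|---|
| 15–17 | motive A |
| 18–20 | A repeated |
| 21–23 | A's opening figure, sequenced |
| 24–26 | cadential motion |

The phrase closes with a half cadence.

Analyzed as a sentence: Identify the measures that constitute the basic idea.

The presentation of a sentence is the basic idea (bars 15–17) plus its repetition (mm. 18–20); the basic idea is therefore mm. 15–17.

measures 15–17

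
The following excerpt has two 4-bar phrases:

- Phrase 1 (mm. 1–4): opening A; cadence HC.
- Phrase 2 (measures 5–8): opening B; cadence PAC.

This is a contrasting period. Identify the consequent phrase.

phrase 2

The phrase ending with the weaker cadence (half cadence) is the antecedent; the one ending more conclusively (perfect authentic cadence) is the consequent. The consequent is phrase 2.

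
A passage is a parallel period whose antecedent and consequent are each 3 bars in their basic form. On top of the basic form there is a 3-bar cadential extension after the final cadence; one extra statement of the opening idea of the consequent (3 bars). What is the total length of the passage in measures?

12 measures

Basic parallel period: 3 + 3 = 6 bars.
6 (basic form) + 3 (cadential extension) + 3 (extra statement) = 12.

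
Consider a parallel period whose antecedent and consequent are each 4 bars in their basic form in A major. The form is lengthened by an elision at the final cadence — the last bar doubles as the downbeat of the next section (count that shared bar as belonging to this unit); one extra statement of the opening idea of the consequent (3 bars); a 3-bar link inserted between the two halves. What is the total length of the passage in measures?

Basic parallel period: 4 + 4 = 8 bars.
8 (basic form) + 3 (extra statement) + 3 (link) = 14.
The elision shares a bar with the next section but does not change this unit's count.

14 measures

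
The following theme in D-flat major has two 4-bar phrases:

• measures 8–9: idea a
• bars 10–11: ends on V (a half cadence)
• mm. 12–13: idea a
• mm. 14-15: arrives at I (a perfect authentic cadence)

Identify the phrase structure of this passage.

parallel period

Phrase 1 ends with a half cadence (weaker) and phrase 2 with a perfect authentic cadence (stronger): antecedent + consequent = a period.
The two phrases open with the same material (a / a), so the period is parallel.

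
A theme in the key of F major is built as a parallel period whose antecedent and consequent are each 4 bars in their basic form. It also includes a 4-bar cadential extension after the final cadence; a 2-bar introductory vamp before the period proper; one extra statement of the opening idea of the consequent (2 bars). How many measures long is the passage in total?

16 measures

Basic parallel period: 4 + 4 = 8 bars.
8 (basic form) + 4 (cadential extension) + 2 (introduction) + 2 (extra statement) = 16.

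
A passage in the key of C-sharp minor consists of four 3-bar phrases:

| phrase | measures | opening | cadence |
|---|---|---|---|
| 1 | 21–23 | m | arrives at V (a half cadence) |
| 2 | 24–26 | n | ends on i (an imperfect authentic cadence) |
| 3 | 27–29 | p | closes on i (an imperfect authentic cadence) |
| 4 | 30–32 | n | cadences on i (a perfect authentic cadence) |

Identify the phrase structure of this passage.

contrasting double period

Four phrases in two halves: the first half (measures 21–26) ends with an imperfect authentic cadence, the second (measures 27–32) with a perfect authentic cadence — a large antecedent–consequent pair, i.e. a double period.
Phrase 3 begins with different material from phrase 1, making it contrasting.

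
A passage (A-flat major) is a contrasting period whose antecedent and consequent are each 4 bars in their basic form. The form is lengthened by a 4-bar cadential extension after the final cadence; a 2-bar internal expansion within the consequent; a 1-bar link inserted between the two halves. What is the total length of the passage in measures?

Basic contrasting period: 4 + 4 = 8 bars.
8 (basic form) + 4 (cadential extension) + 2 (internal expansion) + 1 (link) = 15.

15 measures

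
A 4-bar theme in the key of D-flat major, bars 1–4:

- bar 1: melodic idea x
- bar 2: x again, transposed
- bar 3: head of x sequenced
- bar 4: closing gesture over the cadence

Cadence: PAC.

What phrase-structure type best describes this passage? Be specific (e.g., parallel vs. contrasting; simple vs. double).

Basic idea (m. 1) + its repetition (measure 2) form the presentation; fragmentation and cadence (measures 3–4) form the continuation — the 4-bar whole is a sentence.

sentence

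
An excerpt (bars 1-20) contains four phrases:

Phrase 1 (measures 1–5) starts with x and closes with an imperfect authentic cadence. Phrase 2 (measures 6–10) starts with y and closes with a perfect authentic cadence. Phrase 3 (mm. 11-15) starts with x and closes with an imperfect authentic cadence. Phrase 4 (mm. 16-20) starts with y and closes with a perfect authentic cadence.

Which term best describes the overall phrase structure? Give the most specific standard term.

repeated period

The cadence pattern IAC–PAC–IAC–PAC is weak–strong twice, and phrases 3–4 restate phrases 1–2: a period heard twice, not a double period (which would end weakly at phrase 2).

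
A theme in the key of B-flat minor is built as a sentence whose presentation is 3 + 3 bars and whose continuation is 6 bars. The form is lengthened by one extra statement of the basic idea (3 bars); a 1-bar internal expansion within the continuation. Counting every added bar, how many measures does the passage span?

Basic sentence: 3 + 3 + 6 = 12 bars.
12 (basic form) + 3 (extra statement) + 1 (internal expansion) = 16.

16 measures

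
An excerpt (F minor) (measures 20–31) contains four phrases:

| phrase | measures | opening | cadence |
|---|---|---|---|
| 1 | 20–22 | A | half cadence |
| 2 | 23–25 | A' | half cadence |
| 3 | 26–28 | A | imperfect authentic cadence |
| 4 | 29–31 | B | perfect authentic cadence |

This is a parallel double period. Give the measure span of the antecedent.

In a double period the first pair of phrases (ending half cadence) is the large antecedent and the second pair (ending perfect authentic cadence) is the large consequent; the antecedent is measures 20–25.

measures 20–25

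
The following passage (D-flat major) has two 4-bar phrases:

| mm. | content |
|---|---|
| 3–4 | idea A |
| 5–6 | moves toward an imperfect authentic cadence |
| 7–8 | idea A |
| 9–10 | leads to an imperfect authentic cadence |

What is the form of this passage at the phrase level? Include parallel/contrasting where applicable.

repeated phrase

Both phrases have the same opening (A) and the same cadence (imperfect authentic cadence): the second is a restatement, not a consequent, so this is a repeated phrase rather than a period.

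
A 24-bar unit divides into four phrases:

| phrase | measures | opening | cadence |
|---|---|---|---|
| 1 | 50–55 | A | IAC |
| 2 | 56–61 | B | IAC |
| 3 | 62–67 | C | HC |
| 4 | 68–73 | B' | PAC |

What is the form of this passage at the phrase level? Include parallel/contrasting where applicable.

contrasting double period

Four phrases in two halves: the first half (mm. 50–61) ends with an imperfect authentic cadence, the second (bars 62–73) with a perfect authentic cadence — a large antecedent–consequent pair, i.e. a double period.
Phrase 3 begins with different material from phrase 1, making it contrasting.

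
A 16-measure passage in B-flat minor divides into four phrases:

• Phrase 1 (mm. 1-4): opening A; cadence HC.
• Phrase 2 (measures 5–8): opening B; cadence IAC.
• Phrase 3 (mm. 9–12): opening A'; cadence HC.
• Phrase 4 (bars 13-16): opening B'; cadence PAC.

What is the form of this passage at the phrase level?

parallel double period

Four phrases in two halves: the first half (mm. 1-8) ends with an imperfect authentic cadence, the second (measures 9–16) with a perfect authentic cadence — a large antecedent–consequent pair, i.e. a double period.
Phrase 3 begins with the same material as phrase 1, making it parallel.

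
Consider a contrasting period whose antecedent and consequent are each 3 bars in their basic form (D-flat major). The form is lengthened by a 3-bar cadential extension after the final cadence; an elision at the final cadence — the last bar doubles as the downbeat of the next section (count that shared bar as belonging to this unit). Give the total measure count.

Basic contrasting period: 3 + 3 = 6 bars.
6 (basic form) + 3 (cadential extension) = 9.
The elision shares a bar with the next section but does not change this unit's count.

9 measures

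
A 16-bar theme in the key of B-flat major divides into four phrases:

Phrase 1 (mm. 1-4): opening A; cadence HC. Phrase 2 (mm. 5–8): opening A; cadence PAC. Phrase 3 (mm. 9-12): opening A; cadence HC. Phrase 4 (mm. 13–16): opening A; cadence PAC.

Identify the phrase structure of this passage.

repeated period

The cadence pattern HC–PAC–HC–PAC is weak–strong twice, and phrases 3–4 restate phrases 1–2: a period heard twice, not a double period (which would end weakly at phrase 2).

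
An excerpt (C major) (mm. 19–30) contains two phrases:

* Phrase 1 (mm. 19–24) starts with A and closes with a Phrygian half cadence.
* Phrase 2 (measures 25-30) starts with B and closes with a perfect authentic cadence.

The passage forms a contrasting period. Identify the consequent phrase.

phrase 2

The phrase ending with the weaker cadence (Phrygian half cadence) is the antecedent; the one ending more conclusively (perfect authentic cadence) is the consequent. The consequent is phrase 2.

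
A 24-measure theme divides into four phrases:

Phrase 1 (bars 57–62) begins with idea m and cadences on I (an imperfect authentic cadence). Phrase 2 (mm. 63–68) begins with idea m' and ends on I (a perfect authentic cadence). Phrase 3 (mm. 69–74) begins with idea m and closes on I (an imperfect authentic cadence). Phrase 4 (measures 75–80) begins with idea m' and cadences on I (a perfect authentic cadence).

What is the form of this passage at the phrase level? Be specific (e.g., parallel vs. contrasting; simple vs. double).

The cadence pattern IAC–PAC–IAC–PAC is weak–strong twice, and phrases 3–4 restate phrases 1–2: a period heard twice, not a double period (which would end weakly at phrase 2).

repeated period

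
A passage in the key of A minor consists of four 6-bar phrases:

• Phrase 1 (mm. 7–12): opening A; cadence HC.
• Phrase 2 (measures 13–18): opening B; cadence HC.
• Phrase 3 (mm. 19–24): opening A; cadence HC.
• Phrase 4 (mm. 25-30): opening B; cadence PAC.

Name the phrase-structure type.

parallel double period

Four phrases in two halves: the first half (mm. 7–18) ends with a half cadence, the second (mm. 19–30) with a perfect authentic cadence — a large antecedent–consequent pair, i.e. a double period.
Phrase 3 begins with the same material as phrase 1, making it parallel.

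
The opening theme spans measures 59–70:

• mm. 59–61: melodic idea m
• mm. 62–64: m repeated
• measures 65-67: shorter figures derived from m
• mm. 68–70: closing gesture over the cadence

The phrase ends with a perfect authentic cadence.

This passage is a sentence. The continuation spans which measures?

After the presentation (mm. 59-64), the continuation covers the fragmentation through the cadence: mm. 65–70.

measures 65–70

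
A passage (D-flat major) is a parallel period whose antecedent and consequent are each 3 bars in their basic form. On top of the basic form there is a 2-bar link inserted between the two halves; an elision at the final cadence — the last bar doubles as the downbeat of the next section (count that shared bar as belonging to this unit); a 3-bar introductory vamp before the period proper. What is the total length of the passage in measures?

11 measures

Basic parallel period: 3 + 3 = 6 bars.
6 (basic form) + 2 (link) + 3 (introduction) = 11.
The elision shares a bar with the next section but does not change this unit's count.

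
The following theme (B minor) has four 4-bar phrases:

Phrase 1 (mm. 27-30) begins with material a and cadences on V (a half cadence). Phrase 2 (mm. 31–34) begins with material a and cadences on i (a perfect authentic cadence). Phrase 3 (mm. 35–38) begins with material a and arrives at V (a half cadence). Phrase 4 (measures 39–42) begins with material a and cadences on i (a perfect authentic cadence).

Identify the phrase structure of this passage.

repeated period

The cadence pattern HC–PAC–HC–PAC is weak–strong twice, and phrases 3–4 restate phrases 1–2: a period heard twice, not a double period (which would end weakly at phrase 2).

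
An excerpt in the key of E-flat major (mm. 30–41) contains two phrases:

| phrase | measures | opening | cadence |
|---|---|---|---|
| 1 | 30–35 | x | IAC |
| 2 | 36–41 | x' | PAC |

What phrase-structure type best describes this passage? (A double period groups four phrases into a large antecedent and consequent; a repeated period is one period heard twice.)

Phrase 1 ends with an imperfect authentic cadence (weaker) and phrase 2 with a perfect authentic cadence (stronger): antecedent + consequent = a period.
The two phrases open with the same material (x / x'), so the period is parallel.

parallel period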